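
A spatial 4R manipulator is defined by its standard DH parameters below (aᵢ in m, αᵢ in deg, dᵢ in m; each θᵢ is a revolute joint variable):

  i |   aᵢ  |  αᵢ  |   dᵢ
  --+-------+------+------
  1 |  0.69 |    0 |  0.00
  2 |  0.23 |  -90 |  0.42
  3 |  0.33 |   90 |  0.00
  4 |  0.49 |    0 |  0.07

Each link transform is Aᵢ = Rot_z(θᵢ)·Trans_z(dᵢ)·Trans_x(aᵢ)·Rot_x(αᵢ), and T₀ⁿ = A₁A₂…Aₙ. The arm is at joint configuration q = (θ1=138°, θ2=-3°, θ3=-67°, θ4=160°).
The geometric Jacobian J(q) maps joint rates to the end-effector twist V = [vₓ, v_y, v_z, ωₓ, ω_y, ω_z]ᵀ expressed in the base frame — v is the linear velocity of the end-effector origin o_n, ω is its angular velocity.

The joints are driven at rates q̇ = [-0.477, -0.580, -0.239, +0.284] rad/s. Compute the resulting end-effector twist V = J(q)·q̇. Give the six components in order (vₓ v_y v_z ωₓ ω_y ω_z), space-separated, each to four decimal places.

0.2706 0.5505 -0.0714 0.3539 -0.0159 -0.9460

o_n = [-0.7123, 0.4242, 0.3273]
J₁: ẑ×o_n = [-0.4242, -0.7123, 0.0000], ω = ẑ
J2: z=[0.0000, 0.0000, 1.0000] o=[-0.5128, 0.4617, 0.0000] → [0.0375, -0.1995, 0.0000, 0.0000, 0.0000, 1.0000]
J3: z=[-0.7071, -0.7071, 0.0000] o=[-0.6754, 0.6243, 0.4200] → [0.0656, -0.0656, 0.1154, -0.7071, -0.7071, 0.0000]
J4: z=[0.6509, -0.6509, 0.3907] o=[-0.7666, 0.7155, 0.7238] → [0.3719, 0.2793, -0.1543, 0.6509, -0.6509, 0.3907]
V = J·q̇ = [0.2706, 0.5505, -0.0714, 0.3539, -0.0159, -0.9460]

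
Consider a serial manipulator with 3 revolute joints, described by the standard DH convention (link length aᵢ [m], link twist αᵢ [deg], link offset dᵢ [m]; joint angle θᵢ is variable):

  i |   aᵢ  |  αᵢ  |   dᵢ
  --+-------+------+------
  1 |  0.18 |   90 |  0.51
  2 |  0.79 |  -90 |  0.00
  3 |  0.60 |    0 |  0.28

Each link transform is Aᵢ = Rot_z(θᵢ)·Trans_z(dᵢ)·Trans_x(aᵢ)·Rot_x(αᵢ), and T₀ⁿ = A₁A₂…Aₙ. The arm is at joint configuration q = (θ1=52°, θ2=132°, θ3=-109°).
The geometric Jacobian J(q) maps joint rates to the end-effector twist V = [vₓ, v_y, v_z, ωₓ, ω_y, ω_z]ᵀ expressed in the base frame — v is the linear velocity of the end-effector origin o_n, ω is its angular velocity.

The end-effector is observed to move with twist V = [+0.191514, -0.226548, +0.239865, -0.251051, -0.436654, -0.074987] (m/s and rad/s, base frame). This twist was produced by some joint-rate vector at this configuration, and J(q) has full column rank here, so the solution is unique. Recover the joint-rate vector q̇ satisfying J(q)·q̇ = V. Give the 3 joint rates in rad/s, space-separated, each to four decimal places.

0.3740 0.0710 0.6710

o_n = [0.1848, -0.6850, 0.7646]
J₁: ẑ×o_n = [0.6850, 0.1848, -0.0000], ω = ẑ
J2: z=[0.7880, -0.6157, 0.0000] o=[0.1108, 0.1418, 0.5100] → [-0.1567, -0.2006, -0.6060, 0.7880, -0.6157, 0.0000]
J3: z=[-0.4575, -0.5856, -0.6691] o=[-0.2146, -0.2747, 1.0971] → [-0.0798, -0.4194, 0.4216, -0.4575, -0.5856, -0.6691]
q̇ = J⁺·V = [0.3740, 0.0710, 0.6710]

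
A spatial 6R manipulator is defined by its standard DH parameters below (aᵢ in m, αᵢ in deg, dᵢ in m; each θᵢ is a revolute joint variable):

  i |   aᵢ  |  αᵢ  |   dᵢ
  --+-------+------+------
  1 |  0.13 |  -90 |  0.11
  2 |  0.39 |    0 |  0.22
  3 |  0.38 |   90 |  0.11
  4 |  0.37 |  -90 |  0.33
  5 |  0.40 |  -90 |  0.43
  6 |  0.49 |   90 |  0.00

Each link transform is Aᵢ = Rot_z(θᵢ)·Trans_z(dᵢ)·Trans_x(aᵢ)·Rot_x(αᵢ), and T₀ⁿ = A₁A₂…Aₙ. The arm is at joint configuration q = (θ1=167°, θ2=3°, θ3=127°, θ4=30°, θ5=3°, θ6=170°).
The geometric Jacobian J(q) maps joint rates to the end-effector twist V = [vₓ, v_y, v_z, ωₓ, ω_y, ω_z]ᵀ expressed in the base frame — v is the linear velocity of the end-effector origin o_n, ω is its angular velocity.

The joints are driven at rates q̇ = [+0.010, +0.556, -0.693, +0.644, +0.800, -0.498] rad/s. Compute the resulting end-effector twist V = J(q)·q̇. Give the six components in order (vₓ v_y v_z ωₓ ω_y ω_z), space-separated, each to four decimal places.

o_n = [-0.6435, -0.6442, -0.4751]
J₁: ẑ×o_n = [0.6442, -0.6435, 0.0000], ω = ẑ
J2: z=[-0.2250, -0.9744, 0.0000] o=[-0.1267, 0.0292, 0.1100] → [0.5701, -0.1316, -0.3521, -0.2250, -0.9744, 0.0000]
J3: z=[-0.2250, -0.9744, 0.0000] o=[-0.5556, -0.0975, 0.0896] → [0.5502, -0.1270, 0.0374, -0.2250, -0.9744, 0.0000]
J4: z=[-0.7464, 0.1723, -0.6428] o=[-0.3424, -0.2596, -0.2015] → [-0.2944, -0.0106, 0.3390, -0.7464, 0.1723, -0.6428]
J5: z=[-0.5080, -0.7715, 0.3830] o=[-0.4296, -0.4294, -0.6591] → [-0.0597, 0.0116, -0.0559, -0.5080, -0.7715, 0.3830]
J6: z=[0.7229, -0.1400, 0.6766] o=[-0.4607, -1.0094, -0.7459] → [-0.2850, -0.3195, 0.2383, 0.7229, -0.1400, 0.6766]
V = J·q̇ = [-0.1533, 0.1699, -0.1668, -1.2162, -0.3030, -0.4345]

-0.1533 0.1699 -0.1668 -1.2162 -0.3030 -0.4345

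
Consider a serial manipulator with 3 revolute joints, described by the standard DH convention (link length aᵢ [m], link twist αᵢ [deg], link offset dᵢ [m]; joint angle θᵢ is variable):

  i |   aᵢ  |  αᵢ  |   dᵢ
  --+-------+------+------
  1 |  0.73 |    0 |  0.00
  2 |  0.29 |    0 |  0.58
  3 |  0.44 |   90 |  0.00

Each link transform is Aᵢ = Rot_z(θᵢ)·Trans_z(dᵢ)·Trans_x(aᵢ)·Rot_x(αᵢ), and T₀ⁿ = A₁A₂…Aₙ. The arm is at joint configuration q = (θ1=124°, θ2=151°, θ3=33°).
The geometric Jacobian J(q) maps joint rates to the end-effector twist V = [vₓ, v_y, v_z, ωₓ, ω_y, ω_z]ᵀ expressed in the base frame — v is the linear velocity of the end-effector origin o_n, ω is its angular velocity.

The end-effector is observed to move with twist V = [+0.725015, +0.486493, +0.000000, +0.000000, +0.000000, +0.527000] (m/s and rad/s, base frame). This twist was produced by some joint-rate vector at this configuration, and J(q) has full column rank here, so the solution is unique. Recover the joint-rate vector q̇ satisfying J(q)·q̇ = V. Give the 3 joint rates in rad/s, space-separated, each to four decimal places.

o_n = [-0.1120, -0.0304, 0.5800]
J₁: ẑ×o_n = [0.0304, -0.1120, 0.0000], ω = ẑ
J2: z=[0.0000, 0.0000, 1.0000] o=[-0.4082, 0.6052, 0.0000] → [0.6356, 0.2962, -0.0000, 0.0000, 0.0000, 1.0000]
J3: z=[0.0000, 0.0000, 1.0000] o=[-0.3829, 0.3163, 0.5800] → [0.3467, 0.2709, -0.0000, 0.0000, 0.0000, 1.0000]
q̇ = J⁺·V = [-0.8340, 0.9640, 0.3970]

-0.8340 0.9640 0.3970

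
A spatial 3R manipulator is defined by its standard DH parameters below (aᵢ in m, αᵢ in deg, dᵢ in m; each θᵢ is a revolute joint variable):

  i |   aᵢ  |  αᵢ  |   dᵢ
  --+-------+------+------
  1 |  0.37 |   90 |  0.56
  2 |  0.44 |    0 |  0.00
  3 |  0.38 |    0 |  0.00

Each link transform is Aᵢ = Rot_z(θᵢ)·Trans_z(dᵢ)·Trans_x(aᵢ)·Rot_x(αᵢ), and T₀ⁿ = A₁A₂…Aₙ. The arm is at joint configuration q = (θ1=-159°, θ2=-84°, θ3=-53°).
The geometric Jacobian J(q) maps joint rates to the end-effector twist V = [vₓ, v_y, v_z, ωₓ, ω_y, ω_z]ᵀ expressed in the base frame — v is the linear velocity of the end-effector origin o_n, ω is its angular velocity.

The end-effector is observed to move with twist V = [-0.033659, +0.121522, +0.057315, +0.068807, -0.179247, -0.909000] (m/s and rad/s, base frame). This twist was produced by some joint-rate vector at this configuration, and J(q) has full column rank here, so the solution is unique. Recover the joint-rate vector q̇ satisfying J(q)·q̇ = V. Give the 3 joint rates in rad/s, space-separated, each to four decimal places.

-0.9090 0.0860 -0.2780

o_n = [-0.1289, -0.0495, -0.1367]
J₁: ẑ×o_n = [0.0495, -0.1289, 0.0000], ω = ẑ
J2: z=[-0.3584, 0.9336, 0.0000] o=[-0.3454, -0.1326, 0.5600] → [-0.6505, -0.2497, -0.2319, -0.3584, 0.9336, 0.0000]
J3: z=[-0.3584, 0.9336, 0.0000] o=[-0.3884, -0.1491, 0.1224] → [-0.2419, -0.0929, -0.2779, -0.3584, 0.9336, 0.0000]
q̇ = J⁺·V = [-0.9090, 0.0860, -0.2780]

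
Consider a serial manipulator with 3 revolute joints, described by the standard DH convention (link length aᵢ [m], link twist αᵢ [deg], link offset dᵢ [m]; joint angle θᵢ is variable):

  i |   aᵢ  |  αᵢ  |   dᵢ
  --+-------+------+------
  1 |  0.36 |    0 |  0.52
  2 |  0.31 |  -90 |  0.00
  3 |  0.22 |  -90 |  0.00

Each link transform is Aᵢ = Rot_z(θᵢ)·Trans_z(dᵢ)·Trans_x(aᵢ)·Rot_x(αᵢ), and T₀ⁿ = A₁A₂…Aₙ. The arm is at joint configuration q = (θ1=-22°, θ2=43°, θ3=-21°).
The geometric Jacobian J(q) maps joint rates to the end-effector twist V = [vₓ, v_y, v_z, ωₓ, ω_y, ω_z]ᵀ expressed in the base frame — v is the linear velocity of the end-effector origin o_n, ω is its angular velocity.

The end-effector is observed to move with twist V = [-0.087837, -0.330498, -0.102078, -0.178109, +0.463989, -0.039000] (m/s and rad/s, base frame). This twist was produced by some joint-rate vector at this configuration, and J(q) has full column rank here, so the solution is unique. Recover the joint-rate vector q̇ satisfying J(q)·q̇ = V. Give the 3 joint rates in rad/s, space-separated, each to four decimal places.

o_n = [0.8149, 0.0498, 0.5988]
J₁: ẑ×o_n = [-0.0498, 0.8149, 0.0000], ω = ẑ
J2: z=[0.0000, 0.0000, 1.0000] o=[0.3338, -0.1349, 0.5200] → [-0.1847, 0.4812, 0.0000, 0.0000, 0.0000, 1.0000]
J3: z=[-0.3584, 0.9336, 0.0000] o=[0.6232, -0.0238, 0.5200] → [0.0736, 0.0283, -0.2054, -0.3584, 0.9336, 0.0000]
q̇ = J⁺·V = [-0.9760, 0.9370, 0.4970]

-0.9760 0.9370 0.4970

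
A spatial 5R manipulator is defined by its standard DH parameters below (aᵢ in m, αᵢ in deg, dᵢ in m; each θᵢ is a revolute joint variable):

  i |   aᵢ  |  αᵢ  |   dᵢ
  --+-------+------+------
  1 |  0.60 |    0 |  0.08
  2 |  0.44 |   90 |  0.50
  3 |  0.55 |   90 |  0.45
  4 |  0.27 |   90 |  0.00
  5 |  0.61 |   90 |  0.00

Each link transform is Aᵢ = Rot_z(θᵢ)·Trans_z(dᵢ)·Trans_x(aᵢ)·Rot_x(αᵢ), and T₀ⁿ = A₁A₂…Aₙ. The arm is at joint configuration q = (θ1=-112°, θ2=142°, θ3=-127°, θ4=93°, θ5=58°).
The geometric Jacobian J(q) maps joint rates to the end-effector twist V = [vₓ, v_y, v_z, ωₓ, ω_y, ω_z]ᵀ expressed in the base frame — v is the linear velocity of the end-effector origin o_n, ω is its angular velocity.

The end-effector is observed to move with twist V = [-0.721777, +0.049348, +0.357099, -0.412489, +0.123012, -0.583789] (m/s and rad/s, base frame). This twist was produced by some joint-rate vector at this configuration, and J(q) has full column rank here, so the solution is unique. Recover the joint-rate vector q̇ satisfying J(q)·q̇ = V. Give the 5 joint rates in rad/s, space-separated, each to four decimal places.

o_n = [0.0492, -1.6018, 0.4769]
J₁: ẑ×o_n = [1.6018, 0.0492, -0.0000], ω = ẑ
J2: z=[0.0000, 0.0000, 1.0000] o=[-0.2248, -0.5563, 0.0800] → [1.0455, 0.2740, -0.0000, 0.0000, 0.0000, 1.0000]
J3: z=[0.5000, -0.8660, 0.0000] o=[0.1563, -0.3363, 0.5800] → [0.0893, 0.0516, -0.7255, 0.5000, -0.8660, 0.0000]
J4: z=[-0.6916, -0.3993, 0.6018] o=[0.0946, -0.8915, 0.1408] → [0.2932, 0.2052, 0.4731, -0.6916, -0.3993, 0.6018]
J5: z=[-0.4943, -0.3458, -0.7975] o=[0.2368, -1.1208, 0.1520] → [-0.4960, 0.3102, 0.1729, -0.4943, -0.3458, -0.7975]
q̇ = J⁺·V = [-0.2530, -0.1660, -0.3290, 0.1370, 0.3100]

-0.2530 -0.1660 -0.3290 0.1370 0.3100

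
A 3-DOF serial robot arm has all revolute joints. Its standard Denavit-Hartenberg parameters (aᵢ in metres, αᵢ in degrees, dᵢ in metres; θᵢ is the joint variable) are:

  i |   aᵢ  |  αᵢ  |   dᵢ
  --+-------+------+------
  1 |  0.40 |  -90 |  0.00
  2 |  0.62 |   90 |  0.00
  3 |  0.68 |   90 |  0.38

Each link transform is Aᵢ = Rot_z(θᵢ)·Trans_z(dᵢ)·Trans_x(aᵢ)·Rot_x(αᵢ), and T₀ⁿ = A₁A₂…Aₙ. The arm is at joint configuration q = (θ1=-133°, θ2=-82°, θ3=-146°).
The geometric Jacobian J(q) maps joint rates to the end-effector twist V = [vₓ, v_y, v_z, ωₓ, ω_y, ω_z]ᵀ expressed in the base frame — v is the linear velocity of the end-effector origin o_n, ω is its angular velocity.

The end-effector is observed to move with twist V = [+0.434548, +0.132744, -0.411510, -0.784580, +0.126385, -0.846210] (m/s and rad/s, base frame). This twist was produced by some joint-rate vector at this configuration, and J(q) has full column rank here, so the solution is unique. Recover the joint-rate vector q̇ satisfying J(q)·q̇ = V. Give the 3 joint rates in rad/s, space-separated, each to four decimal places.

-0.7840 -0.6600 -0.4470

o_n = [-0.2996, 0.2363, 0.1086]
J₁: ẑ×o_n = [-0.2363, -0.2996, 0.0000], ω = ẑ
J2: z=[0.7314, -0.6820, 0.0000] o=[-0.2728, -0.2925, 0.0000] → [-0.0741, -0.0794, 0.3685, 0.7314, -0.6820, 0.0000]
J3: z=[0.6754, 0.7242, 0.1392] o=[-0.3316, -0.3556, 0.6140] → [-0.4484, 0.3458, 0.3766, 0.6754, 0.7242, 0.1392]
q̇ = J⁺·V = [-0.7840, -0.6600, -0.4470]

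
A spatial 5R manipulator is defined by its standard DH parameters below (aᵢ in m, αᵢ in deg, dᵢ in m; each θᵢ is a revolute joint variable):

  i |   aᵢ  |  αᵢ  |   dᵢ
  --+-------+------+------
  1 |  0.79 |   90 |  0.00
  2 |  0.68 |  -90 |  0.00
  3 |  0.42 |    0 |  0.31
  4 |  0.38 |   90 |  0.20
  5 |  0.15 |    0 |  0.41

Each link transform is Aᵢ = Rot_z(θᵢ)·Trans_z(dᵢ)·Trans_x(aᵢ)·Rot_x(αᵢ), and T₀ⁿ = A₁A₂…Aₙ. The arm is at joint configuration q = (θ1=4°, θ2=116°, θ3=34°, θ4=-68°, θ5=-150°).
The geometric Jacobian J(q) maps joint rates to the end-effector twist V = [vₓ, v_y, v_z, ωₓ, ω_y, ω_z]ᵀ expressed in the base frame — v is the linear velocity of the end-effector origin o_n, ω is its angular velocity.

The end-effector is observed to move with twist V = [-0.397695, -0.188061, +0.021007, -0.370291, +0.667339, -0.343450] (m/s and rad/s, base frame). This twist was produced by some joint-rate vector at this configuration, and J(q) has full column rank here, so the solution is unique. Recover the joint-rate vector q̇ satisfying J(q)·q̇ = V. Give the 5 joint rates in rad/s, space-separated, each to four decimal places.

o_n = [-0.0249, -0.2472, 0.7137]
J₁: ẑ×o_n = [0.2472, -0.0249, 0.0000], ω = ẑ
J2: z=[0.0698, -0.9976, 0.0000] o=[0.7881, 0.0551, 0.0000] → [-0.7120, -0.0498, -0.8321, 0.0698, -0.9976, 0.0000]
J3: z=[-0.8966, -0.0627, -0.4384] o=[0.4907, 0.0343, 0.6112] → [-0.1299, 0.3180, 0.2201, -0.8966, -0.0627, -0.4384]
J4: z=[-0.8966, -0.0627, -0.4384] o=[0.0441, 0.2385, 0.7882] → [-0.2083, -0.0365, 0.4312, -0.8966, -0.0627, -0.4384]
J5: z=[0.3024, -0.8099, -0.5026] o=[-0.2582, 0.0044, 0.9837] → [0.0922, -0.0356, 0.1128, 0.3024, -0.8099, -0.5026]
q̇ = J⁺·V = [-0.7590, 0.0720, -0.6550, 0.7630, -0.9210]

-0.7590 0.0720 -0.6550 0.7630 -0.9210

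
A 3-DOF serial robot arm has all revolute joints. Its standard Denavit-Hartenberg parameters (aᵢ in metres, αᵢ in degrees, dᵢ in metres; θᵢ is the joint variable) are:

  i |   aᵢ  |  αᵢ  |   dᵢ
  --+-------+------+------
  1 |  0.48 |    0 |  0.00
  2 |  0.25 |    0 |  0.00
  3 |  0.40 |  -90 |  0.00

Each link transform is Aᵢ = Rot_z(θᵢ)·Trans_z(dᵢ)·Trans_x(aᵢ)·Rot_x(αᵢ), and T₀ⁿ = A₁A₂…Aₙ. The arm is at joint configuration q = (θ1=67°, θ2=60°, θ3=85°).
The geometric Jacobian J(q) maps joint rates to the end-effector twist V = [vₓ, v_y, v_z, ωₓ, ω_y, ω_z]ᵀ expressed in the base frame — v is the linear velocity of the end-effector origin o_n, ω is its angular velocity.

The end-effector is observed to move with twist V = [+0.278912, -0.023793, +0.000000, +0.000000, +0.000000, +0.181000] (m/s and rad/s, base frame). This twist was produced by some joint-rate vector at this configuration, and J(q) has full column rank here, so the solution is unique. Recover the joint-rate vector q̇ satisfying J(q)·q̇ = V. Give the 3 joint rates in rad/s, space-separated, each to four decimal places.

-0.2760 -0.3180 0.7750

o_n = [-0.3021, 0.4295, 0.0000]
J₁: ẑ×o_n = [-0.4295, -0.3021, 0.0000], ω = ẑ
J2: z=[0.0000, 0.0000, 1.0000] o=[0.1876, 0.4418, 0.0000] → [0.0123, -0.4897, 0.0000, 0.0000, 0.0000, 1.0000]
J3: z=[0.0000, 0.0000, 1.0000] o=[0.0371, 0.6415, 0.0000] → [0.2120, -0.3392, 0.0000, 0.0000, 0.0000, 1.0000]
q̇ = J⁺·V = [-0.2760, -0.3180, 0.7750]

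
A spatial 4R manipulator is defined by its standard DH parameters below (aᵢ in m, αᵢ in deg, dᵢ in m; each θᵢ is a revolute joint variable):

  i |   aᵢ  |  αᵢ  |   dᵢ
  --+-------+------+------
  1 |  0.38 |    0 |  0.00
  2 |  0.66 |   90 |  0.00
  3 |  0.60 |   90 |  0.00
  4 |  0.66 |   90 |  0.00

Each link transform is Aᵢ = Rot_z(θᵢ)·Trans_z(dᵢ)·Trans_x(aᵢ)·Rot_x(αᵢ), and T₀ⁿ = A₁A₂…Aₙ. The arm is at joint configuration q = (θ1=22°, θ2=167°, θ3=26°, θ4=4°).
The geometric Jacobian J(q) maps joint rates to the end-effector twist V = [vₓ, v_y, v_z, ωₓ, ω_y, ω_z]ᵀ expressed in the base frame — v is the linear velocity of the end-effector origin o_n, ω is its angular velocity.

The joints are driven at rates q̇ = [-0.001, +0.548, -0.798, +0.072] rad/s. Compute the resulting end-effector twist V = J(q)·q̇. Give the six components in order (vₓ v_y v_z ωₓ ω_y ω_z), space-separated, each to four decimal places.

-0.3107 -0.9935 -0.9040 0.0937 -0.7931 0.4823

o_n = [-1.4239, -0.0924, 0.5516]
J₁: ẑ×o_n = [0.0924, -1.4239, 0.0000], ω = ẑ
J2: z=[0.0000, 0.0000, 1.0000] o=[0.3523, 0.1424, 0.0000] → [0.2347, -1.7762, 0.0000, 0.0000, 0.0000, 1.0000]
J3: z=[-0.1564, 0.9877, 0.0000] o=[-0.2995, 0.0391, 0.0000] → [0.5449, 0.0863, 1.1310, -0.1564, 0.9877, 0.0000]
J4: z=[-0.4330, -0.0686, -0.8988] o=[-0.8322, -0.0453, 0.2630] → [-0.0621, 0.6568, -0.0202, -0.4330, -0.0686, -0.8988]
V = J·q̇ = [-0.3107, -0.9935, -0.9040, 0.0937, -0.7931, 0.4823]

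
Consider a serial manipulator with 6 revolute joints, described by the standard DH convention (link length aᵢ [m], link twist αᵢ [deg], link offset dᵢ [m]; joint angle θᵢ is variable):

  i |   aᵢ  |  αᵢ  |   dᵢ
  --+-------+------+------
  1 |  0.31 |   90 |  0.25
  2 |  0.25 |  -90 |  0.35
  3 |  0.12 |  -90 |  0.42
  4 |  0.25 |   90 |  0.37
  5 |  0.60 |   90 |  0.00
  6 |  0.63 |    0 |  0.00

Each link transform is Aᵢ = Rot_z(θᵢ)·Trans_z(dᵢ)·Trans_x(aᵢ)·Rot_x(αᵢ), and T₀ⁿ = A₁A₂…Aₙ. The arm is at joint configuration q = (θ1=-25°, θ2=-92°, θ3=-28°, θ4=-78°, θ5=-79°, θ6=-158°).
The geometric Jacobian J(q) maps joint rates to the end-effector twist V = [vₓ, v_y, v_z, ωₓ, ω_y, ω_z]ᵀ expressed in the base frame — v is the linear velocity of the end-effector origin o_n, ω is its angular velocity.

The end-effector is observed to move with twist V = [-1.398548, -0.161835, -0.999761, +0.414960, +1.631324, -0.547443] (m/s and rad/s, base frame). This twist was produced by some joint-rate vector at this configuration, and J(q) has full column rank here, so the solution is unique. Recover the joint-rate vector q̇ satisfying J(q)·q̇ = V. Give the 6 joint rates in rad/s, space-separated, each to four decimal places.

o_n = [0.7210, -0.5861, -0.5437]
J₁: ẑ×o_n = [0.5861, 0.7210, -0.0000], ω = ẑ
J2: z=[-0.4226, -0.9063, 0.0000] o=[0.2810, -0.1310, 0.2500] → [0.7194, -0.3354, 0.5911, -0.4226, -0.9063, 0.0000]
J3: z=[0.9058, -0.4224, -0.0349] o=[0.1251, -0.4445, 0.0002] → [0.2248, 0.4718, 0.1234, 0.9058, -0.4224, -0.0349]
J4: z=[0.3583, 0.8071, -0.4692] o=[0.4784, -0.6714, -0.1204] → [-0.3017, 0.0379, -0.1652, 0.3583, 0.8071, -0.4692]
J5: z=[0.4097, 0.3156, 0.8559] o=[0.8207, -0.4975, -0.3484] → [0.0142, -0.0053, -0.0048, 0.4097, 0.3156, 0.8559]
J6: z=[-0.8919, 0.3357, 0.3031] o=[0.7057, -1.0300, -0.0970] → [-0.2845, -0.3938, -0.4010, -0.8919, 0.3357, 0.3031]
q̇ = J⁺·V = [-0.5640, -0.9680, 0.5270, 0.7760, 0.1450, 0.9070]

-0.5640 -0.9680 0.5270 0.7760 0.1450 0.9070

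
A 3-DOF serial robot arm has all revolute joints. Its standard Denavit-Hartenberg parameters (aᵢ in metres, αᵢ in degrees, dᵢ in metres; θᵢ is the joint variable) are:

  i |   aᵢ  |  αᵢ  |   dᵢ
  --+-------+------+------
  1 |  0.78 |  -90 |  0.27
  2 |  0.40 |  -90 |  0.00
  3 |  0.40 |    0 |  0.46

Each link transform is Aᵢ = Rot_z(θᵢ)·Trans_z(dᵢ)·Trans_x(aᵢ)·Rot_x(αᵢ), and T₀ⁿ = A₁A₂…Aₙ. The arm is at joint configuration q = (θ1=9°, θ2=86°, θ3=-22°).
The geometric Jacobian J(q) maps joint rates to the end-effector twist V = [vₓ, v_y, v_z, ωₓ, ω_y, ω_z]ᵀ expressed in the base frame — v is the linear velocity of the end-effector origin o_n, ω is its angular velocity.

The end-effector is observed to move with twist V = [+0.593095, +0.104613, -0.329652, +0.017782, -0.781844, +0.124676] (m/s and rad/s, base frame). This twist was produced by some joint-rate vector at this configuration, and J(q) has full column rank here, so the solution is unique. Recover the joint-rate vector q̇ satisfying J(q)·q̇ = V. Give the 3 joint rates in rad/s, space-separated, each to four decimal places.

o_n = [0.3468, 0.2066, -0.5311]
J₁: ẑ×o_n = [-0.2066, 0.3468, 0.0000], ω = ẑ
J2: z=[-0.1564, 0.9877, 0.0000] o=[0.7704, 0.1220, 0.2700] → [-0.7912, -0.1253, 0.4051, -0.1564, 0.9877, 0.0000]
J3: z=[-0.9853, -0.1561, -0.0698] o=[0.7980, 0.1264, -0.1290] → [0.0683, -0.3647, -0.1495, -0.9853, -0.1561, -0.0698]
q̇ = J⁺·V = [0.1320, -0.7750, 0.1050]

0.1320 -0.7750 0.1050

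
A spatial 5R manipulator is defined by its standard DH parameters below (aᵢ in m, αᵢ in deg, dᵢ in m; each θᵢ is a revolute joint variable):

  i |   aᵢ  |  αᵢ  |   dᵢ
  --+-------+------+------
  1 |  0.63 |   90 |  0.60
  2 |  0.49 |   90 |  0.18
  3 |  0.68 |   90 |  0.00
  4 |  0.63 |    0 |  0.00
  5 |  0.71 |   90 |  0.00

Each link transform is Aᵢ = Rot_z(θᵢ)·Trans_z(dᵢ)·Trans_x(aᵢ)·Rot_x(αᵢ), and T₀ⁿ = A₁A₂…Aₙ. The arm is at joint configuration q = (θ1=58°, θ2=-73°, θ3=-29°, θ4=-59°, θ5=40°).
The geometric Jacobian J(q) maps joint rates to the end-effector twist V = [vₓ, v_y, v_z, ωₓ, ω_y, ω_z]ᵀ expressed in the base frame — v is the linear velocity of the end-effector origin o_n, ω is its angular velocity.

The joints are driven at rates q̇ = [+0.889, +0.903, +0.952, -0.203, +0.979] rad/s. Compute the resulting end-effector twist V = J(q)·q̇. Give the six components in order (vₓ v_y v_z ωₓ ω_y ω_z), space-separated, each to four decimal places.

0.0804 0.8127 0.2512 -0.3505 -0.9842 0.9704

o_n = [0.4913, 1.9797, -1.0448]
J₁: ẑ×o_n = [-1.9797, 0.4913, 0.0000], ω = ẑ
J2: z=[0.8480, -0.5299, 0.0000] o=[0.3338, 0.5343, 0.6000] → [0.8716, 1.3948, 1.3093, 0.8480, -0.5299, 0.0000]
J3: z=[-0.5068, -0.8110, -0.2924] o=[0.5624, 0.5604, 0.1314] → [1.3688, -0.5753, -0.7769, -0.5068, -0.8110, -0.2924]
J4: z=[-0.8168, 0.3433, 0.4636] o=[0.3750, 0.8825, -0.4373] → [-0.7172, -0.4422, -0.9361, -0.8168, 0.3433, 0.4636]
J5: z=[-0.8168, 0.3433, 0.4636] o=[0.5592, 1.4742, -0.5508] → [-0.4039, -0.4349, -0.3896, -0.8168, 0.3433, 0.4636]
V = J·q̇ = [0.0804, 0.8127, 0.2512, -0.3505, -0.9842, 0.9704]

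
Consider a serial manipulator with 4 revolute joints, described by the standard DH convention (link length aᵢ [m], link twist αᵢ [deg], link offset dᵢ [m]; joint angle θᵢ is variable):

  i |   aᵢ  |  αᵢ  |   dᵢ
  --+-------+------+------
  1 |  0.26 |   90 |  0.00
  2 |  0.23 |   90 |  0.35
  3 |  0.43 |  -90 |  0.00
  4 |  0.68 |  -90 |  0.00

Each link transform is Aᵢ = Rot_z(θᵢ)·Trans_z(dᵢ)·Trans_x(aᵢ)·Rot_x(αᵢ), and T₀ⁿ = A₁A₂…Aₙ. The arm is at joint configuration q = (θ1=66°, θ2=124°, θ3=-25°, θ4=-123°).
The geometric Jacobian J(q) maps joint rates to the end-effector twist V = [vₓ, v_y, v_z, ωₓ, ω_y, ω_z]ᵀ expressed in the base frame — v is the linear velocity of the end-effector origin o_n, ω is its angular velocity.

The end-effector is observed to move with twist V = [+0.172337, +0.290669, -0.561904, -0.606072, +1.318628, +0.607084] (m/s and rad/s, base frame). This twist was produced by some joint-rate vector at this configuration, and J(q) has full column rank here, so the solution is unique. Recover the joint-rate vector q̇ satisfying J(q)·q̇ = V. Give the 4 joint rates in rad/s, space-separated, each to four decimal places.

0.3090 -0.4710 0.9610 -0.6830

o_n = [0.5302, 0.3922, 0.5544]
J₁: ẑ×o_n = [-0.3922, 0.5302, 0.0000], ω = ẑ
J2: z=[0.9135, -0.4067, 0.0000] o=[0.1058, 0.2375, 0.0000] → [-0.2255, -0.5065, 0.3140, 0.9135, -0.4067, 0.0000]
J3: z=[0.3372, 0.7574, 0.5592] o=[0.3732, -0.0223, 0.1907] → [0.0437, -0.0349, 0.0209, 0.3372, 0.7574, 0.5592]
J4: z=[0.7318, -0.5845, 0.3504] o=[0.1185, -0.1475, 0.5138] → [-0.2129, 0.1145, 0.6356, 0.7318, -0.5845, 0.3504]
q̇ = J⁺·V = [0.3090, -0.4710, 0.9610, -0.6830]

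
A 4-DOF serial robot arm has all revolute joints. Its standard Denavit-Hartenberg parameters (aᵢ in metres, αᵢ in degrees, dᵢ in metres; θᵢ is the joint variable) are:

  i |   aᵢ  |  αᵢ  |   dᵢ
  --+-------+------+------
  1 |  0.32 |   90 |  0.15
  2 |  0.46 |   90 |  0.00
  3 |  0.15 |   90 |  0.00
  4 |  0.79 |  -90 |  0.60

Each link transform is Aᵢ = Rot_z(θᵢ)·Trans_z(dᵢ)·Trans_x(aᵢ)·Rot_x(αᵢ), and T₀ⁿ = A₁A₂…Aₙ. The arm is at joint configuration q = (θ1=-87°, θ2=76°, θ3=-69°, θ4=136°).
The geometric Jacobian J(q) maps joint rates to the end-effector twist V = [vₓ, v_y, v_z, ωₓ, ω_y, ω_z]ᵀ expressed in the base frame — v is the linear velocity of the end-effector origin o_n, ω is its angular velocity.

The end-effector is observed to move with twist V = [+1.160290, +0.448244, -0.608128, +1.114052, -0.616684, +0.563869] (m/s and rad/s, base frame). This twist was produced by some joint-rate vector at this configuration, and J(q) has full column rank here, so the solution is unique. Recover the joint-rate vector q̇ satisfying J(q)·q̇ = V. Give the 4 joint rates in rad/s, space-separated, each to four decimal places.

o_n = [-0.1338, -0.8001, -0.2254]
J₁: ẑ×o_n = [0.8001, -0.1338, 0.0000], ω = ẑ
J2: z=[-0.9986, -0.0523, 0.0000] o=[0.0167, -0.3196, 0.1500] → [0.0196, -0.3749, 0.4720, -0.9986, -0.0523, 0.0000]
J3: z=[0.0508, -0.9690, -0.2419] o=[0.0226, -0.4307, 0.5963] → [0.7069, 0.0796, -0.1703, 0.0508, -0.9690, -0.2419]
J4: z=[0.3461, 0.2443, -0.9058] o=[0.1631, -0.4364, 0.6485] → [-0.5430, 0.5713, -0.0533, 0.3461, 0.2443, -0.9058]
q̇ = J⁺·V = [0.9850, -0.9860, 0.7560, 0.2630]

0.9850 -0.9860 0.7560 0.2630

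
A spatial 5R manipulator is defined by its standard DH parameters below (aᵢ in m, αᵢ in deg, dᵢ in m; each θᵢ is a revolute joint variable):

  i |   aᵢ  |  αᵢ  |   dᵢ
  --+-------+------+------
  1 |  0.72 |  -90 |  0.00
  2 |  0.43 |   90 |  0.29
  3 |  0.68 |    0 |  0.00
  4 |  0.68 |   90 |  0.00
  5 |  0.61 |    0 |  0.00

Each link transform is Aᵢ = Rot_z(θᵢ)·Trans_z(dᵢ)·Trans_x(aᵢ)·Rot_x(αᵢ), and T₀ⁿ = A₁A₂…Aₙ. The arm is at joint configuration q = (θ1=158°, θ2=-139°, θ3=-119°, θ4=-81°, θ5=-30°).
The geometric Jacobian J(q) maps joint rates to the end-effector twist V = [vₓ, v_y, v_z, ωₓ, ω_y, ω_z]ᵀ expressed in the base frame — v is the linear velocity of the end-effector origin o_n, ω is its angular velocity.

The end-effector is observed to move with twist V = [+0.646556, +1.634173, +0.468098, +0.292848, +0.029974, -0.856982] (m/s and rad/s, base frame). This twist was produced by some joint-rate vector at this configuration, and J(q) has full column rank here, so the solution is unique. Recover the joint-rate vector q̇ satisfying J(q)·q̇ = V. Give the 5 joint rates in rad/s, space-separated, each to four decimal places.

-0.7520 -0.4880 0.7070 -0.4570 0.3730

o_n = [-1.6181, 0.5367, -0.4489]
J₁: ẑ×o_n = [-0.5367, -1.6181, 0.0000], ω = ẑ
J2: z=[-0.3746, -0.9272, 0.0000] o=[-0.6676, 0.2697, 0.0000] → [0.4162, -0.1682, -0.9813, -0.3746, -0.9272, 0.0000]
J3: z=[0.6083, -0.2458, -0.7547] o=[-0.4753, -0.1207, 0.2821] → [0.6758, 1.3071, 0.1191, 0.6083, -0.2458, -0.7547]
J4: z=[0.6083, -0.2458, -0.7547] o=[-0.4832, 0.5239, 0.0658] → [0.1362, 1.1696, -0.2711, 0.6083, -0.2458, -0.7547]
J5: z=[-0.1127, -0.9680, 0.2244] o=[-1.0175, 0.4889, -0.3534] → [0.0817, -0.1455, -0.5867, -0.1127, -0.9680, 0.2244]
q̇ = J⁺·V = [-0.7520, -0.4880, 0.7070, -0.4570, 0.3730]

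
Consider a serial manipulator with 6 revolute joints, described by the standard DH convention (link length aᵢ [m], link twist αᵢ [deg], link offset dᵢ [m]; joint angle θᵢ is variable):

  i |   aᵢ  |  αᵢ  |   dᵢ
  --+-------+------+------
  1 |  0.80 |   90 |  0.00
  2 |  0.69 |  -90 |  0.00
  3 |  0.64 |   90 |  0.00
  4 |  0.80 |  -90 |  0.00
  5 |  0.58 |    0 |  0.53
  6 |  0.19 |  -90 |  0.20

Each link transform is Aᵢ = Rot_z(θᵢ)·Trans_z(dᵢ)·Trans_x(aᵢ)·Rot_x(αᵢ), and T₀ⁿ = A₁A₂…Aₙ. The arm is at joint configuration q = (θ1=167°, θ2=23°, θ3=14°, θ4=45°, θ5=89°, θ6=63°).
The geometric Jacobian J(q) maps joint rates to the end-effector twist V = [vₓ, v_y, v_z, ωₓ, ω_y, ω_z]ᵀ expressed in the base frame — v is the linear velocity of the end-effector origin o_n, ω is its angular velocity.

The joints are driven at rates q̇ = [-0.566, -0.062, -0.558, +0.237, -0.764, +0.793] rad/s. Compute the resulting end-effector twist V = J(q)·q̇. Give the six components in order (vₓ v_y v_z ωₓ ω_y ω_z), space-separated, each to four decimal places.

o_n = [-1.5643, -0.4487, 1.3188]
J₁: ẑ×o_n = [0.4487, -1.5643, 0.0000], ω = ẑ
J2: z=[0.2250, 0.9744, 0.0000] o=[-0.7795, 0.1800, 0.0000] → [1.2850, -0.2967, 0.6233, 0.2250, 0.9744, 0.0000]
J3: z=[0.3807, -0.0879, 0.9205] o=[-1.3984, 0.3228, 0.2696] → [0.6180, -0.5522, -0.3083, 0.3807, -0.0879, 0.9205]
J4: z=[0.0013, 0.9955, 0.0945] o=[-1.9902, 0.3006, 0.5122] → [0.8737, 0.0392, -0.4249, 0.0013, 0.9955, 0.0945]
J5: z=[0.9231, -0.0375, 0.3828] o=[-2.2979, 0.2312, 1.2474] → [0.2576, 0.2150, -0.6000, 0.9231, -0.0375, 0.3828]
J6: z=[0.9231, -0.0375, 0.3828] o=[-1.8133, -0.3669, 1.4048] → [0.0345, 0.1747, -0.0661, 0.9231, -0.0375, 0.3828]
V = J·q̇ = [-0.6408, 1.1955, 0.4387, -0.1993, 0.2235, -1.0461]

-0.6408 1.1955 0.4387 -0.1993 0.2235 -1.0461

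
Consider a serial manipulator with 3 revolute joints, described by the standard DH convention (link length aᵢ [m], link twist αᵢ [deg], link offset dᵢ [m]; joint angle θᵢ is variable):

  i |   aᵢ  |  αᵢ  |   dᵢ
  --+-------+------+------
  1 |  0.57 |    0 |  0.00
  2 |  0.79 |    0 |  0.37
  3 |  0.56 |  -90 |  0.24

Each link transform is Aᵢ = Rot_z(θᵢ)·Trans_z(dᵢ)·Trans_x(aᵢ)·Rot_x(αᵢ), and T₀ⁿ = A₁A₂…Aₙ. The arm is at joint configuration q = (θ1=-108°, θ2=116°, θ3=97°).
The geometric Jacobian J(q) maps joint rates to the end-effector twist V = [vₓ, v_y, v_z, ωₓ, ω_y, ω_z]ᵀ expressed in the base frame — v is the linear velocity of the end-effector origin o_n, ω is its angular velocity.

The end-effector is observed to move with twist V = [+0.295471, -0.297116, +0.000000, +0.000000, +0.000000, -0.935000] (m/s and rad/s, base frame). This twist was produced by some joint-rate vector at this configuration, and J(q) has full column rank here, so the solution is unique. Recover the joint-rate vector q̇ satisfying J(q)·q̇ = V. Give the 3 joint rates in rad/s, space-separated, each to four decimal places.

-0.5240 -0.1470 -0.2640

o_n = [0.4612, 0.1088, 0.6100]
J₁: ẑ×o_n = [-0.1088, 0.4612, 0.0000], ω = ẑ
J2: z=[0.0000, 0.0000, 1.0000] o=[-0.1761, -0.5421, 0.0000] → [-0.6509, 0.6374, 0.0000, 0.0000, 0.0000, 1.0000]
J3: z=[0.0000, 0.0000, 1.0000] o=[0.6062, -0.4322, 0.3700] → [-0.5409, -0.1449, 0.0000, 0.0000, 0.0000, 1.0000]
q̇ = J⁺·V = [-0.5240, -0.1470, -0.2640]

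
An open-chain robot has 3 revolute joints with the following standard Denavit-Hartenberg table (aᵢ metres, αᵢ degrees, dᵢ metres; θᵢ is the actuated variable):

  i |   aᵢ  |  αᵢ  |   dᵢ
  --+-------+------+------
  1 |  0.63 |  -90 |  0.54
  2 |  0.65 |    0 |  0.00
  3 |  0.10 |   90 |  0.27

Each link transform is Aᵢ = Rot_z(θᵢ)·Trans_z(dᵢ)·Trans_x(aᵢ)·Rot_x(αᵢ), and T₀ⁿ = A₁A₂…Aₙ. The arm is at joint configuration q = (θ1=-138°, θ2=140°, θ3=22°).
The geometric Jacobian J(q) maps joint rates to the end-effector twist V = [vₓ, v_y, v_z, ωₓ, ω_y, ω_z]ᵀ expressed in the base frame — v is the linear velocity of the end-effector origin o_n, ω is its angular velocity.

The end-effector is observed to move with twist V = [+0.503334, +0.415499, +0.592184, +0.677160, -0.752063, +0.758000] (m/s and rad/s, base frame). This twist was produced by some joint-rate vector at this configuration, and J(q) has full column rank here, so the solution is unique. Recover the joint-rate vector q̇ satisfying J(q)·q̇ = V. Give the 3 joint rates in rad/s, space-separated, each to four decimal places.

0.7580 0.9960 0.0160

o_n = [0.1532, -0.2254, 0.0913]
J₁: ẑ×o_n = [0.2254, 0.1532, -0.0000], ω = ẑ
J2: z=[0.6691, -0.7431, 0.0000] o=[-0.4682, -0.4216, 0.5400] → [0.3335, 0.3002, 0.5930, 0.6691, -0.7431, 0.0000]
J3: z=[0.6691, -0.7431, 0.0000] o=[-0.0981, -0.0884, 0.1222] → [0.0230, 0.0207, 0.0951, 0.6691, -0.7431, 0.0000]
q̇ = J⁺·V = [0.7580, 0.9960, 0.0160]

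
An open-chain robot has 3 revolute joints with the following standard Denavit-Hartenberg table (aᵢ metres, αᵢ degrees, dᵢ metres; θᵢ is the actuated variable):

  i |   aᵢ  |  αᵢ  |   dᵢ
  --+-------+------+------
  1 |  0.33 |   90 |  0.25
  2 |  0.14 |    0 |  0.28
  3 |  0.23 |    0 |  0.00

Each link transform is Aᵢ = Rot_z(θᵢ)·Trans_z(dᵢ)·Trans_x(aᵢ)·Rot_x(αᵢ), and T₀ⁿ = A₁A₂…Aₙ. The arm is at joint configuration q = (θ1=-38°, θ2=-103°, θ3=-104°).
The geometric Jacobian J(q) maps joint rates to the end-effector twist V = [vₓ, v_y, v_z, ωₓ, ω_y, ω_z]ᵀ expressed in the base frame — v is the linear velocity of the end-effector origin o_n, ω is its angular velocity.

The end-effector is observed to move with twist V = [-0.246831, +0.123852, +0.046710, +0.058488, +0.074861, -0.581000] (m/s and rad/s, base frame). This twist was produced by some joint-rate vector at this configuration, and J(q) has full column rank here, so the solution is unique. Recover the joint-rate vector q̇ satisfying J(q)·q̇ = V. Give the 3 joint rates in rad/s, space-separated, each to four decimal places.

o_n = [-0.0986, -0.2783, 0.2180]
J₁: ẑ×o_n = [0.2783, -0.0986, 0.0000], ω = ẑ
J2: z=[-0.6157, -0.7880, 0.0000] o=[0.2600, -0.2032, 0.2500] → [0.0252, -0.0197, -0.2364, -0.6157, -0.7880, 0.0000]
J3: z=[-0.6157, -0.7880, 0.0000] o=[0.0628, -0.4044, 0.1136] → [-0.0823, 0.0643, -0.2049, -0.6157, -0.7880, 0.0000]
q̇ = J⁺·V = [-0.5810, -0.8650, 0.7700]

-0.5810 -0.8650 0.7700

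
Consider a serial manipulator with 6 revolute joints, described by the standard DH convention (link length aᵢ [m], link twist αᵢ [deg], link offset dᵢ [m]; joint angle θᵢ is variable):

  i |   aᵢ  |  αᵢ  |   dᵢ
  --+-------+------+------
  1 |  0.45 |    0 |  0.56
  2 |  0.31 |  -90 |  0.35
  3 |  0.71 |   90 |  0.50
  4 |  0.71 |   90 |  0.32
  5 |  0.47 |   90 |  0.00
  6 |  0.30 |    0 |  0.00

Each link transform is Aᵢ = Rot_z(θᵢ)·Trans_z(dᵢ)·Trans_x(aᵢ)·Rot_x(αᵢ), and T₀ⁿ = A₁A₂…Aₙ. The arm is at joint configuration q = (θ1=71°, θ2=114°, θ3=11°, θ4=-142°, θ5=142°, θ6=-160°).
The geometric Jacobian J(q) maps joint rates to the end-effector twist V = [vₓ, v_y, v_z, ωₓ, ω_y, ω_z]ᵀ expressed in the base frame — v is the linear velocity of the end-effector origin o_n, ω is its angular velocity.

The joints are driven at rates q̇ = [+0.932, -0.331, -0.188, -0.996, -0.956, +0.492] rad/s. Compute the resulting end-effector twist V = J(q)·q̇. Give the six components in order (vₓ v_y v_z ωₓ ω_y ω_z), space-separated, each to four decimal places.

0.1268 -0.4765 0.3217 -0.3248 1.1037 -0.0629

o_n = [-0.5619, 0.2899, 1.2747]
J₁: ẑ×o_n = [-0.2899, -0.5619, 0.0000], ω = ẑ
J2: z=[0.0000, 0.0000, 1.0000] o=[0.1465, 0.4255, 0.5600] → [0.1355, -0.7084, 0.0000, 0.0000, 0.0000, 1.0000]
J3: z=[0.0872, -0.9962, 0.0000] o=[-0.1623, 0.3985, 0.9100] → [-0.3633, -0.0318, -0.4076, 0.0872, -0.9962, 0.0000]
J4: z=[-0.1901, -0.0166, 0.9816] o=[-0.8130, -0.1604, 0.7745] → [-0.4504, 0.3416, -0.0814, -0.1901, -0.0166, 0.9816]
J5: z=[0.6707, -0.7323, 0.1175] o=[-0.3648, 0.3176, 1.1954] → [-0.0548, -0.0764, -0.1629, 0.6707, -0.7323, 0.1175]
J6: z=[0.2916, 0.4060, 0.8661] o=[-0.6854, 0.0607, 1.4238] → [-0.2591, 0.1504, 0.0167, 0.2916, 0.4060, 0.8661]
V = J·q̇ = [0.1268, -0.4765, 0.3217, -0.3248, 1.1037, -0.0629]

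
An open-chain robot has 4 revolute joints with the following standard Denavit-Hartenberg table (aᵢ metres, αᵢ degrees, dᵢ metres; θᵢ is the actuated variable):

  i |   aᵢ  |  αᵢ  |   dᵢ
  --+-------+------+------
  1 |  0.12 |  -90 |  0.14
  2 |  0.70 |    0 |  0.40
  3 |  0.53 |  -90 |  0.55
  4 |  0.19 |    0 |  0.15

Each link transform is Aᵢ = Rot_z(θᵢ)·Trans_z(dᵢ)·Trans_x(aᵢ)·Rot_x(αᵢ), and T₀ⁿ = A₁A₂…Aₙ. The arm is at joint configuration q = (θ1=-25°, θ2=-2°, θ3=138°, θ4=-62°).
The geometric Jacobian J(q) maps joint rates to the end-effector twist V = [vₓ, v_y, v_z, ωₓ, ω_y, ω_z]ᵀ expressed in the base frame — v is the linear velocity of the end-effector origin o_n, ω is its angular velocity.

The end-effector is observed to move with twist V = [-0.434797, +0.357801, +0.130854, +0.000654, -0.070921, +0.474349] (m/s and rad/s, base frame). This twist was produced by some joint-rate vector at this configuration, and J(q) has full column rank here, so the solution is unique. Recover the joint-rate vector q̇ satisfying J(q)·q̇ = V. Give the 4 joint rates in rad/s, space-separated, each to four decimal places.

o_n = [0.7171, 0.8989, -0.1578]
J₁: ẑ×o_n = [-0.8989, 0.7171, 0.0000], ω = ẑ
J2: z=[0.4226, 0.9063, 0.0000] o=[0.1088, -0.0507, 0.1400] → [-0.2699, 0.1259, -0.1500, 0.4226, 0.9063, 0.0000]
J3: z=[0.4226, 0.9063, 0.0000] o=[0.9118, 0.0162, 0.1644] → [-0.2920, 0.1362, 0.5496, 0.4226, 0.9063, 0.0000]
J4: z=[-0.6296, 0.2936, 0.7193] o=[0.7987, 0.6757, -0.2037] → [-0.1471, -0.0298, -0.1165, -0.6296, 0.2936, 0.7193]
q̇ = J⁺·V = [0.5060, -0.2300, 0.1660, -0.0440]

0.5060 -0.2300 0.1660 -0.0440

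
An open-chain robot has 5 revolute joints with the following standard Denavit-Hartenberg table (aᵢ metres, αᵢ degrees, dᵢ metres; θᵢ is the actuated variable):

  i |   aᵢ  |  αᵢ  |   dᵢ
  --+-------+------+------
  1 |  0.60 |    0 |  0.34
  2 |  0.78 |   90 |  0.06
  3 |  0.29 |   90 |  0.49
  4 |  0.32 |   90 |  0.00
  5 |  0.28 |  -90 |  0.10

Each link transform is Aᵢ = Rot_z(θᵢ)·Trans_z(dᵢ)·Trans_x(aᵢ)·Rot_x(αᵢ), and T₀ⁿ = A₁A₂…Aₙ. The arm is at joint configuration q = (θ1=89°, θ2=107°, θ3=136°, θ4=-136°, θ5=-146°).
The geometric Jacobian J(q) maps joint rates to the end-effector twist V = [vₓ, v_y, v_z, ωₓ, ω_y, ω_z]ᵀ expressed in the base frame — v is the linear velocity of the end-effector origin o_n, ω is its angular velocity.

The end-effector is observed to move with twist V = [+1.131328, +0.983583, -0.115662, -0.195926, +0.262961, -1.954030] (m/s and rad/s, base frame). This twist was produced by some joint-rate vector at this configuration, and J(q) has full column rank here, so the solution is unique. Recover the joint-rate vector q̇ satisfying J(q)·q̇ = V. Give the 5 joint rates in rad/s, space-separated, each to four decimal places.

-0.9770 -0.5190 -0.1090 -0.2490 0.5780

o_n = [-0.6640, 0.9276, 0.3967]
J₁: ẑ×o_n = [-0.9276, -0.6640, 0.0000], ω = ẑ
J2: z=[0.0000, 0.0000, 1.0000] o=[0.0105, 0.5999, 0.3400] → [-0.3277, -0.6745, 0.0000, 0.0000, 0.0000, 1.0000]
J3: z=[-0.2756, 0.9613, 0.0000] o=[-0.7393, 0.3849, 0.4000] → [-0.0032, -0.0009, -0.2219, -0.2756, 0.9613, 0.0000]
J4: z=[-0.6677, -0.1915, 0.7193] o=[-0.6738, 0.9134, 0.6015] → [0.0290, -0.1297, -0.0076, -0.6677, -0.1915, 0.7193]
J5: z=[-0.6786, 0.5537, -0.4826] o=[-0.7717, 0.6541, 0.4415] → [0.1071, -0.0824, -0.2452, -0.6786, 0.5537, -0.4826]
q̇ = J⁺·V = [-0.9770, -0.5190, -0.1090, -0.2490, 0.5780]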